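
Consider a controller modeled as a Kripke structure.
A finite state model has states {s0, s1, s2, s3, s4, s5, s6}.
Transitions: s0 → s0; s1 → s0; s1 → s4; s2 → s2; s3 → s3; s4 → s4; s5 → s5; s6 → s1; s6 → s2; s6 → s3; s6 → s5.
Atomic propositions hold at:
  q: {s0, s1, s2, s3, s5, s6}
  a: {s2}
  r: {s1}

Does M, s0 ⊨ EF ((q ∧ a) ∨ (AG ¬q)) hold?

Sat(q ∧ a) = {s2}
Sat(¬q) = {s4}
AG ¬q: greatest fixpoint, start Z0 = {s4}, keep only states in Sat with every successor in Z. Already a fixed point.
Sat(AG ¬q) = {s4}
Sat((q ∧ a) ∨ (AG ¬q)) = {s2, s4}
EF ((q ∧ a) ∨ (AG ¬q)): least fixpoint, start Z0 = {s2, s4}, add states with some successor in Z. Z1 = {s1, s2, s4, s6}; fixed.
Sat(EF ((q ∧ a) ∨ (AG ¬q))) = {s1, s2, s4, s6}
s0 ∉ Sat(EF ((q ∧ a) ∨ (AG ¬q))) = {s1, s2, s4, s6}, so the formula does not hold at s0.

No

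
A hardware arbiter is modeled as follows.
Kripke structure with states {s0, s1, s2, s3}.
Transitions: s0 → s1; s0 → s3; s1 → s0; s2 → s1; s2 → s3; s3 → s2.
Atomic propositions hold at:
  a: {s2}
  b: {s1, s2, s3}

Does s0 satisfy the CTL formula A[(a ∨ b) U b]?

No

Sat(a ∨ b) = {s1, s2, s3}
A[(a ∨ b) U b]: least fixpoint, start Z0 = Sat(b) = {s1, s2, s3}, add states in Sat(a ∨ b) with every successor in Z. Already a fixed point.
Sat(A[(a ∨ b) U b]) = {s1, s2, s3}
s0 ∉ Sat(A[(a ∨ b) U b]) = {s1, s2, s3}, so the formula does not hold at s0.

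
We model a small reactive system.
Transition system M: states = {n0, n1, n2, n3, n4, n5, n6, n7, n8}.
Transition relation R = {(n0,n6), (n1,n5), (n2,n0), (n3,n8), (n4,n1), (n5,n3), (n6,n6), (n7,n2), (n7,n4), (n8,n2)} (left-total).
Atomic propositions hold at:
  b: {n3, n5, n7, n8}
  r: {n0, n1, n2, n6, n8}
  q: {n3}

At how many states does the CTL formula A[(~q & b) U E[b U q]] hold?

2

Sat(~q) = {n0, n1, n2, n4, n5, n6, n7, n8}
Sat(~q & b) = {n5, n7, n8}
E[b U q]: least fixpoint, start Z0 = Sat(q) = {n3}, add states in Sat(b) with some successor in Z. Z1 = {n3, n5}; fixed.
Sat(E[b U q]) = {n3, n5}
A[(~q & b) U E[b U q]]: least fixpoint, start Z0 = Sat(E[b U q]) = {n3, n5}, add states in Sat(~q & b) with every successor in Z. Already a fixed point.
Sat(A[(~q & b) U E[b U q]]) = {n3, n5}
|Sat(A[(~q & b) U E[b U q]])| = |{n3, n5}| = 2.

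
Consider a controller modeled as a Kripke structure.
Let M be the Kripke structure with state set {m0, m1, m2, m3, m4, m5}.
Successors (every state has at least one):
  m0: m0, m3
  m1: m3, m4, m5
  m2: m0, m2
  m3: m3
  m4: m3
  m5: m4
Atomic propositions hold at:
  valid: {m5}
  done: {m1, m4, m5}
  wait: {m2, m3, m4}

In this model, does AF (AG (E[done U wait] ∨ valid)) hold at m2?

No

E[done U wait]: least fixpoint, start Z0 = Sat(wait) = {m2, m3, m4}, add states in Sat(done) with some successor in Z. Z1 = {m1, m2, m3, m4, m5}; fixed.
Sat(E[done U wait]) = {m1, m2, m3, m4, m5}
Sat(E[done U wait] ∨ valid) = {m1, m2, m3, m4, m5}
AG (E[done U wait] ∨ valid): greatest fixpoint, start Z0 = {m1, m2, m3, m4, m5}, keep only states in Sat with every successor in Z. Z1 = {m1, m3, m4, m5}; fixed.
Sat(AG (E[done U wait] ∨ valid)) = {m1, m3, m4, m5}
AF (AG (E[done U wait] ∨ valid)): least fixpoint, start Z0 = {m1, m3, m4, m5}, add states with every successor in Z. Already a fixed point.
Sat(AF (AG (E[done U wait] ∨ valid))) = {m1, m3, m4, m5}
m2 ∉ Sat(AF (AG (E[done U wait] ∨ valid))) = {m1, m3, m4, m5}, so the formula does not hold at m2.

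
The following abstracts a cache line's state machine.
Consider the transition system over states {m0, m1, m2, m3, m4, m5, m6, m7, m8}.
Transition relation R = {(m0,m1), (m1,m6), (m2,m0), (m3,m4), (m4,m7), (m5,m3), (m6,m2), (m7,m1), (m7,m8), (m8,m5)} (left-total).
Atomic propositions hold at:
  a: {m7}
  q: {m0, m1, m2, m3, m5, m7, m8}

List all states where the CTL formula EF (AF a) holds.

{m3, m4, m5, m7, m8}

AF a: least fixpoint, start Z0 = {m7}, add states with every successor in Z. Z1 = {m4, m7}; Z2 = {m3, m4, m7}; Z3 = {m3, m4, m5, m7}; Z4 = {m3, m4, m5, m7, m8}; fixed.
Sat(AF a) = {m3, m4, m5, m7, m8}
EF (AF a): least fixpoint, start Z0 = {m3, m4, m5, m7, m8}, add states with some successor in Z. Already a fixed point.
Sat(EF (AF a)) = {m3, m4, m5, m7, m8}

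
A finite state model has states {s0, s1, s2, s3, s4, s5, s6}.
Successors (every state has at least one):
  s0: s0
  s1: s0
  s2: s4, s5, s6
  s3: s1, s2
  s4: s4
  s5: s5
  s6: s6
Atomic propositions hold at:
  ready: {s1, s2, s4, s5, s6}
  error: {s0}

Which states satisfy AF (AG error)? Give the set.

{s0, s1}

AG error: greatest fixpoint, start Z0 = {s0}, keep only states in Sat with every successor in Z. Already a fixed point.
Sat(AG error) = {s0}
AF (AG error): least fixpoint, start Z0 = {s0}, add states with every successor in Z. Z1 = {s0, s1}; fixed.
Sat(AF (AG error)) = {s0, s1}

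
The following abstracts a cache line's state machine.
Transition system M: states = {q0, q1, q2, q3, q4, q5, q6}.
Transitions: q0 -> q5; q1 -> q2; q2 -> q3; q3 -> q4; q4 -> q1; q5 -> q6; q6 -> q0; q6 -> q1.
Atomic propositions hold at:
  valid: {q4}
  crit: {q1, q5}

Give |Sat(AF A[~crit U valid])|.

4

Sat(~crit) = {q0, q2, q3, q4, q6}
A[~crit U valid]: least fixpoint, start Z0 = Sat(valid) = {q4}, add states in Sat(~crit) with every successor in Z. Z1 = {q3, q4}; Z2 = {q2, q3, q4}; fixed.
Sat(A[~crit U valid]) = {q2, q3, q4}
AF A[~crit U valid]: least fixpoint, start Z0 = {q2, q3, q4}, add states with every successor in Z. Z1 = {q1, q2, q3, q4}; fixed.
Sat(AF A[~crit U valid]) = {q1, q2, q3, q4}
|Sat(AF A[~crit U valid])| = |{q1, q2, q3, q4}| = 4.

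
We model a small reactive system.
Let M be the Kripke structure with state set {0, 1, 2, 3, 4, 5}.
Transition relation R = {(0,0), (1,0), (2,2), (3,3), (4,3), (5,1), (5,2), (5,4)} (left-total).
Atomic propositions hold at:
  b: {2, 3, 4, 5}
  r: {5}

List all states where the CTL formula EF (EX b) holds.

{2, 3, 4, 5}

Sat(EX b) = {s : some successor in {2, 3, 4, 5}} = {2, 3, 4, 5}
EF (EX b): least fixpoint, start Z0 = {2, 3, 4, 5}, add states with some successor in Z. Already a fixed point.
Sat(EF (EX b)) = {2, 3, 4, 5}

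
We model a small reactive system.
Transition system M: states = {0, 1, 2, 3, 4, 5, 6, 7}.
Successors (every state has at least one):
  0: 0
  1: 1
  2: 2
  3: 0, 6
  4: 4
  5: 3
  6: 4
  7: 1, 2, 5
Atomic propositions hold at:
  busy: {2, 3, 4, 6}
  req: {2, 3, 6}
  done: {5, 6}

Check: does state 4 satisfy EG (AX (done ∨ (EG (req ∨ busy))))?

Yes

Sat(req ∨ busy) = {2, 3, 4, 6}
EG (req ∨ busy): greatest fixpoint, start Z0 = {2, 3, 4, 6}, keep only states in Sat with some successor in Z. Already a fixed point.
Sat(EG (req ∨ busy)) = {2, 3, 4, 6}
Sat(done ∨ (EG (req ∨ busy))) = {2, 3, 4, 5, 6}
Sat(AX (done ∨ (EG (req ∨ busy)))) = {s : every successor in {2, 3, 4, 5, 6}} = {2, 4, 5, 6}
EG (AX (done ∨ (EG (req ∨ busy)))): greatest fixpoint, start Z0 = {2, 4, 5, 6}, keep only states in Sat with some successor in Z. Z1 = {2, 4, 6}; fixed.
Sat(EG (AX (done ∨ (EG (req ∨ busy))))) = {2, 4, 6}
4 ∈ Sat(EG (AX (done ∨ (EG (req ∨ busy))))) = {2, 4, 6}, so the formula holds at 4.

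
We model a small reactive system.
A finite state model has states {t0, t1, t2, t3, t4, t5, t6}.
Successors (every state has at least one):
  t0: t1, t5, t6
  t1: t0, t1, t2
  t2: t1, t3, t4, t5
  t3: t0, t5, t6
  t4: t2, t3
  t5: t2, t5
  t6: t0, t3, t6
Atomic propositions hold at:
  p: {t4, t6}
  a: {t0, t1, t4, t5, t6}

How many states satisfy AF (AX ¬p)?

3

Sat(¬p) = {t0, t1, t2, t3, t5}
Sat(AX ¬p) = {s : every successor in {t0, t1, t2, t3, t5}} = {t1, t4, t5}
AF (AX ¬p): least fixpoint, start Z0 = {t1, t4, t5}, add states with every successor in Z. Already a fixed point.
Sat(AF (AX ¬p)) = {t1, t4, t5}
|Sat(AF (AX ¬p))| = |{t1, t4, t5}| = 3.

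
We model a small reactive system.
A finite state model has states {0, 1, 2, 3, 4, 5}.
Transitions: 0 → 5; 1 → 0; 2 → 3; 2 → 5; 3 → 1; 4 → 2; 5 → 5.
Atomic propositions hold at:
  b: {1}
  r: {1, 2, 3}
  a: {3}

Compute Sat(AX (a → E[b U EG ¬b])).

{0, 1, 3, 4, 5}

Sat(¬b) = {0, 2, 3, 4, 5}
EG ¬b: greatest fixpoint, start Z0 = {0, 2, 3, 4, 5}, keep only states in Sat with some successor in Z. Z1 = {0, 2, 4, 5}; fixed.
Sat(EG ¬b) = {0, 2, 4, 5}
E[b U EG ¬b]: least fixpoint, start Z0 = Sat(EG ¬b) = {0, 2, 4, 5}, add states in Sat(b) with some successor in Z. Z1 = {0, 1, 2, 4, 5}; fixed.
Sat(E[b U EG ¬b]) = {0, 1, 2, 4, 5}
Sat(a → E[b U EG ¬b]) = {0, 1, 2, 4, 5}
Sat(AX (a → E[b U EG ¬b])) = {s : every successor in {0, 1, 2, 4, 5}} = {0, 1, 3, 4, 5}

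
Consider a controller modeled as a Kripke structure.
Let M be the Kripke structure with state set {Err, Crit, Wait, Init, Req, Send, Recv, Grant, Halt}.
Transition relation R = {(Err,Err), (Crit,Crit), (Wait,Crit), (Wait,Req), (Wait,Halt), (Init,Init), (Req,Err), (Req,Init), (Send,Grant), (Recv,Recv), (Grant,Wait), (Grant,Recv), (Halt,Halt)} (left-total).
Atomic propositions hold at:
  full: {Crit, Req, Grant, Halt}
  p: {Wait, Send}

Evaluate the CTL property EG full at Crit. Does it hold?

EG full: greatest fixpoint, start Z0 = {Crit, Req, Grant, Halt}, keep only states in Sat with some successor in Z. Z1 = {Crit, Halt}; fixed.
Sat(EG full) = {Crit, Halt}
Crit ∈ Sat(EG full) = {Crit, Halt}, so the formula holds at Crit.

Yes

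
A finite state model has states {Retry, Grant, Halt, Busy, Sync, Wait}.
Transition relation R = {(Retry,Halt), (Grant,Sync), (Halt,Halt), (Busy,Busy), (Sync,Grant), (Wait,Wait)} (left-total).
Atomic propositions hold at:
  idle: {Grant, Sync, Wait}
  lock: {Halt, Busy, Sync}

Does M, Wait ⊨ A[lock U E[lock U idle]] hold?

E[lock U idle]: least fixpoint, start Z0 = Sat(idle) = {Grant, Sync, Wait}, add states in Sat(lock) with some successor in Z. Already a fixed point.
Sat(E[lock U idle]) = {Grant, Sync, Wait}
A[lock U E[lock U idle]]: least fixpoint, start Z0 = Sat(E[lock U idle]) = {Grant, Sync, Wait}, add states in Sat(lock) with every successor in Z. Already a fixed point.
Sat(A[lock U E[lock U idle]]) = {Grant, Sync, Wait}
Wait ∈ Sat(A[lock U E[lock U idle]]) = {Grant, Sync, Wait}, so the formula holds at Wait.

Yes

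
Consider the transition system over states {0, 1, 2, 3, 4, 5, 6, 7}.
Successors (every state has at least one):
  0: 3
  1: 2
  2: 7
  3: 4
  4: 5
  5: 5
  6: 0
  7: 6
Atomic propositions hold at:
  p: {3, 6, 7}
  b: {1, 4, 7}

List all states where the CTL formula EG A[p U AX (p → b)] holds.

Sat(p → b) = {0, 1, 2, 4, 5, 7}
Sat(AX (p → b)) = {s : every successor in {0, 1, 2, 4, 5, 7}} = {1, 2, 3, 4, 5, 6}
A[p U AX (p → b)]: least fixpoint, start Z0 = Sat(AX (p → b)) = {1, 2, 3, 4, 5, 6}, add states in Sat(p) with every successor in Z. Z1 = {1, 2, 3, 4, 5, 6, 7}; fixed.
Sat(A[p U AX (p → b)]) = {1, 2, 3, 4, 5, 6, 7}
EG A[p U AX (p → b)]: greatest fixpoint, start Z0 = {1, 2, 3, 4, 5, 6, 7}, keep only states in Sat with some successor in Z. Z1 = {1, 2, 3, 4, 5, 7}; Z2 = {1, 2, 3, 4, 5}; Z3 = {1, 3, 4, 5}; Z4 = {3, 4, 5}; fixed.
Sat(EG A[p U AX (p → b)]) = {3, 4, 5}

{3, 4, 5}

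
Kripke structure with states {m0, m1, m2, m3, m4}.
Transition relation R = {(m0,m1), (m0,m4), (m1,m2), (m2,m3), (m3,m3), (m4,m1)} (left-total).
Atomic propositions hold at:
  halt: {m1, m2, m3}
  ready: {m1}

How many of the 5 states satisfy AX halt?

Sat(AX halt) = {s : every successor in {m1, m2, m3}} = {m1, m2, m3, m4}
|Sat(AX halt)| = |{m1, m2, m3, m4}| = 4.

4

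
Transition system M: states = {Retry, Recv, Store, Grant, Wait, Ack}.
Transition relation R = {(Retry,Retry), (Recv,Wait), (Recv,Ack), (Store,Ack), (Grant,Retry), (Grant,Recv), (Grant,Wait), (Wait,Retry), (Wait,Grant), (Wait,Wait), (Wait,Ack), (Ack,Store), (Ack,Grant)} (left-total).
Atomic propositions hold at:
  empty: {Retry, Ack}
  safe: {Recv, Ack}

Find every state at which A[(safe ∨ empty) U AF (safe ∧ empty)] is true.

{Store, Ack}

Sat(safe ∨ empty) = {Retry, Recv, Ack}
Sat(safe ∧ empty) = {Ack}
AF (safe ∧ empty): least fixpoint, start Z0 = {Ack}, add states with every successor in Z. Z1 = {Store, Ack}; fixed.
Sat(AF (safe ∧ empty)) = {Store, Ack}
A[(safe ∨ empty) U AF (safe ∧ empty)]: least fixpoint, start Z0 = Sat(AF (safe ∧ empty)) = {Store, Ack}, add states in Sat(safe ∨ empty) with every successor in Z. Already a fixed point.
Sat(A[(safe ∨ empty) U AF (safe ∧ empty)]) = {Store, Ack}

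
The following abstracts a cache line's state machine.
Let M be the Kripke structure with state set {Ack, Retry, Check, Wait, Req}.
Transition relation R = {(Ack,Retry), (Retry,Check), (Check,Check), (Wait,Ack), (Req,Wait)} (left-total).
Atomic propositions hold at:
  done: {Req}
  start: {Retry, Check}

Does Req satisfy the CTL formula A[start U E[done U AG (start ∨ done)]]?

No

Sat(start ∨ done) = {Retry, Check, Req}
AG (start ∨ done): greatest fixpoint, start Z0 = {Retry, Check, Req}, keep only states in Sat with every successor in Z. Z1 = {Retry, Check}; fixed.
Sat(AG (start ∨ done)) = {Retry, Check}
E[done U AG (start ∨ done)]: least fixpoint, start Z0 = Sat(AG (start ∨ done)) = {Retry, Check}, add states in Sat(done) with some successor in Z. Already a fixed point.
Sat(E[done U AG (start ∨ done)]) = {Retry, Check}
A[start U E[done U AG (start ∨ done)]]: least fixpoint, start Z0 = Sat(E[done U AG (start ∨ done)]) = {Retry, Check}, add states in Sat(start) with every successor in Z. Already a fixed point.
Sat(A[start U E[done U AG (start ∨ done)]]) = {Retry, Check}
Req ∉ Sat(A[start U E[done U AG (start ∨ done)]]) = {Retry, Check}, so the formula does not hold at Req.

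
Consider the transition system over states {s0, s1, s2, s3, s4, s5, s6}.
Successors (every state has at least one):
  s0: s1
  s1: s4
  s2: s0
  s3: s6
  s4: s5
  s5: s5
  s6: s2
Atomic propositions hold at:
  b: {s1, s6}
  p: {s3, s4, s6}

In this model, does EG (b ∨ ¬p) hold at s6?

No

Sat(¬p) = {s0, s1, s2, s5}
Sat(b ∨ ¬p) = {s0, s1, s2, s5, s6}
EG (b ∨ ¬p): greatest fixpoint, start Z0 = {s0, s1, s2, s5, s6}, keep only states in Sat with some successor in Z. Z1 = {s0, s2, s5, s6}; Z2 = {s2, s5, s6}; Z3 = {s5, s6}; Z4 = {s5}; fixed.
Sat(EG (b ∨ ¬p)) = {s5}
s6 ∉ Sat(EG (b ∨ ¬p)) = {s5}, so the formula does not hold at s6.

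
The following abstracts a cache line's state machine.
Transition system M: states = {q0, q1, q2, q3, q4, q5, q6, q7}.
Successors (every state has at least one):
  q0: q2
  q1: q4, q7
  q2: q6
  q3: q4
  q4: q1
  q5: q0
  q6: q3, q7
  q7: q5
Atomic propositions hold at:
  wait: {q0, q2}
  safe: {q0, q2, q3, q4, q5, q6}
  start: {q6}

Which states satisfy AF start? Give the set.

AF start: least fixpoint, start Z0 = {q6}, add states with every successor in Z. Z1 = {q2, q6}; Z2 = {q0, q2, q6}; Z3 = {q0, q2, q5, q6}; Z4 = {q0, q2, q5, q6, q7}; fixed.
Sat(AF start) = {q0, q2, q5, q6, q7}

{q0, q2, q5, q6, q7}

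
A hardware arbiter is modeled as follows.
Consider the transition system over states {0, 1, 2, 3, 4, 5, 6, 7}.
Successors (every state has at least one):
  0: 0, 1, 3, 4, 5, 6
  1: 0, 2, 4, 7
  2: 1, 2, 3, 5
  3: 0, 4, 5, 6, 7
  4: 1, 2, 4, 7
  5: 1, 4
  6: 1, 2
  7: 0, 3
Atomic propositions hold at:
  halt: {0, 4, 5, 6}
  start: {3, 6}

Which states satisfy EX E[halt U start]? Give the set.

{0, 1, 2, 3, 7}

E[halt U start]: least fixpoint, start Z0 = Sat(start) = {3, 6}, add states in Sat(halt) with some successor in Z. Z1 = {0, 3, 6}; fixed.
Sat(E[halt U start]) = {0, 3, 6}
Sat(EX E[halt U start]) = {s : some successor in {0, 3, 6}} = {0, 1, 2, 3, 7}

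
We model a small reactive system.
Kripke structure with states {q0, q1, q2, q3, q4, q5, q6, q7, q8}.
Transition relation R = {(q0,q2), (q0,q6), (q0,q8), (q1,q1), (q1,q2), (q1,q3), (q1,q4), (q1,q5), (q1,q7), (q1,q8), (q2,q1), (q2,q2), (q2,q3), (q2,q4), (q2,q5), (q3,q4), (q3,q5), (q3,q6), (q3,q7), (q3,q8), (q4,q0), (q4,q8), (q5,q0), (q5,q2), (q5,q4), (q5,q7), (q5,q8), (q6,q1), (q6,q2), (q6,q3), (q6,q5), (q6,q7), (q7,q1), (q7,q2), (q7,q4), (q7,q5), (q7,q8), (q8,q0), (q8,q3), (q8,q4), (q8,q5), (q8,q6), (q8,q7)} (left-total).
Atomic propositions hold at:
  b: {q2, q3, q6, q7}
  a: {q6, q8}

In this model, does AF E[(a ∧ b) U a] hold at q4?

No

Sat(a ∧ b) = {q6}
E[(a ∧ b) U a]: least fixpoint, start Z0 = Sat(a) = {q6, q8}, add states in Sat(a ∧ b) with some successor in Z. Already a fixed point.
Sat(E[(a ∧ b) U a]) = {q6, q8}
AF E[(a ∧ b) U a]: least fixpoint, start Z0 = {q6, q8}, add states with every successor in Z. Already a fixed point.
Sat(AF E[(a ∧ b) U a]) = {q6, q8}
q4 ∉ Sat(AF E[(a ∧ b) U a]) = {q6, q8}, so the formula does not hold at q4.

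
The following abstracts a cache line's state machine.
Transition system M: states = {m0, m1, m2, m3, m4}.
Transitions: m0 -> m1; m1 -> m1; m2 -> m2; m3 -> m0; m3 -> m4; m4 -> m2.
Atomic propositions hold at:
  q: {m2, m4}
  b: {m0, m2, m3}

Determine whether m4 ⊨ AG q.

Yes

AG q: greatest fixpoint, start Z0 = {m2, m4}, keep only states in Sat with every successor in Z. Already a fixed point.
Sat(AG q) = {m2, m4}
m4 ∈ Sat(AG q) = {m2, m4}, so the formula holds at m4.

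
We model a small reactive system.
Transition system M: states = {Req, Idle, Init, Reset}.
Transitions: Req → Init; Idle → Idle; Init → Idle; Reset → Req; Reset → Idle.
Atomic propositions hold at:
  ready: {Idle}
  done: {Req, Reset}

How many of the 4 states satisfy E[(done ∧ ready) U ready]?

1

Sat(done ∧ ready) = ∅
E[(done ∧ ready) U ready]: least fixpoint, start Z0 = Sat(ready) = {Idle}, add states in Sat(done ∧ ready) with some successor in Z. Already a fixed point.
Sat(E[(done ∧ ready) U ready]) = {Idle}
|Sat(E[(done ∧ ready) U ready])| = |{Idle}| = 1.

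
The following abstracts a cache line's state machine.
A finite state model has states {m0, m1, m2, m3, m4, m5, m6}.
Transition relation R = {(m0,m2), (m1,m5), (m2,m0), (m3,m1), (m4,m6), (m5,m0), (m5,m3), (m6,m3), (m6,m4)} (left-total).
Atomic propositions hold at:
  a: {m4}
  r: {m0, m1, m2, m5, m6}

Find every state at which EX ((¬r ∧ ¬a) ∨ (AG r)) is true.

{m0, m2, m5, m6}

Sat(¬r) = {m3, m4}
Sat(¬a) = {m0, m1, m2, m3, m5, m6}
Sat(¬r ∧ ¬a) = {m3}
AG r: greatest fixpoint, start Z0 = {m0, m1, m2, m5, m6}, keep only states in Sat with every successor in Z. Z1 = {m0, m1, m2}; Z2 = {m0, m2}; fixed.
Sat(AG r) = {m0, m2}
Sat((¬r ∧ ¬a) ∨ (AG r)) = {m0, m2, m3}
Sat(EX ((¬r ∧ ¬a) ∨ (AG r))) = {s : some successor in {m0, m2, m3}} = {m0, m2, m5, m6}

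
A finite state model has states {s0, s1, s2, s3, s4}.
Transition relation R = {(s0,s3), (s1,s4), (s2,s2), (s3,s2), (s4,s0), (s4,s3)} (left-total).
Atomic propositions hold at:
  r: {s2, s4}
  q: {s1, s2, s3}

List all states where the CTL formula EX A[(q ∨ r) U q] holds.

{s0, s2, s3, s4}

Sat(q ∨ r) = {s1, s2, s3, s4}
A[(q ∨ r) U q]: least fixpoint, start Z0 = Sat(q) = {s1, s2, s3}, add states in Sat(q ∨ r) with every successor in Z. Already a fixed point.
Sat(A[(q ∨ r) U q]) = {s1, s2, s3}
Sat(EX A[(q ∨ r) U q]) = {s : some successor in {s1, s2, s3}} = {s0, s2, s3, s4}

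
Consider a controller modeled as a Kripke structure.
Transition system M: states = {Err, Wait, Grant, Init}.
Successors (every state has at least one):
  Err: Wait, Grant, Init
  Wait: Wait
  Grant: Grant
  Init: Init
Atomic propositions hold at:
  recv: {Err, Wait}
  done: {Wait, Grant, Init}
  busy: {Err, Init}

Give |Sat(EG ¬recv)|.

Sat(¬recv) = {Grant, Init}
EG ¬recv: greatest fixpoint, start Z0 = {Grant, Init}, keep only states in Sat with some successor in Z. Already a fixed point.
Sat(EG ¬recv) = {Grant, Init}
|Sat(EG ¬recv)| = |{Grant, Init}| = 2.

2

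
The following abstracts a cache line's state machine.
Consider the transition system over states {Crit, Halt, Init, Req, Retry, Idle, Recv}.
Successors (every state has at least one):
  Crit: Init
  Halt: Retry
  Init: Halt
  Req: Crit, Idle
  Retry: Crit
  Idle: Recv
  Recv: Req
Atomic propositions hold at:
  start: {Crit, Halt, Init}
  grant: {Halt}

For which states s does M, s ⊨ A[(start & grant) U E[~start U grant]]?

{Halt}

Sat(start & grant) = {Halt}
Sat(~start) = {Req, Retry, Idle, Recv}
E[~start U grant]: least fixpoint, start Z0 = Sat(grant) = {Halt}, add states in Sat(~start) with some successor in Z. Already a fixed point.
Sat(E[~start U grant]) = {Halt}
A[(start & grant) U E[~start U grant]]: least fixpoint, start Z0 = Sat(E[~start U grant]) = {Halt}, add states in Sat(start & grant) with every successor in Z. Already a fixed point.
Sat(A[(start & grant) U E[~start U grant]]) = {Halt}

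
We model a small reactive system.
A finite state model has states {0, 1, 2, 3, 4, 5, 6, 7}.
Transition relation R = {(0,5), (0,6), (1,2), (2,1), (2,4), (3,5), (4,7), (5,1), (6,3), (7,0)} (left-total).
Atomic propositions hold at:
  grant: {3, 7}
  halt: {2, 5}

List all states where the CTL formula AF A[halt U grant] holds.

{3, 4, 6, 7}

A[halt U grant]: least fixpoint, start Z0 = Sat(grant) = {3, 7}, add states in Sat(halt) with every successor in Z. Already a fixed point.
Sat(A[halt U grant]) = {3, 7}
AF A[halt U grant]: least fixpoint, start Z0 = {3, 7}, add states with every successor in Z. Z1 = {3, 4, 6, 7}; fixed.
Sat(AF A[halt U grant]) = {3, 4, 6, 7}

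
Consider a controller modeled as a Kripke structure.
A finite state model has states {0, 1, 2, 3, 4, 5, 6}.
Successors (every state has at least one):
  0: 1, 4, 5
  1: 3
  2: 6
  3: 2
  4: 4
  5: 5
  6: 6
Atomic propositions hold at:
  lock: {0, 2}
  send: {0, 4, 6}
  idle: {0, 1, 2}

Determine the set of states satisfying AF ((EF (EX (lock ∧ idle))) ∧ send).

{0}

Sat(lock ∧ idle) = {0, 2}
Sat(EX (lock ∧ idle)) = {s : some successor in {0, 2}} = {3}
EF (EX (lock ∧ idle)): least fixpoint, start Z0 = {3}, add states with some successor in Z. Z1 = {1, 3}; Z2 = {0, 1, 3}; fixed.
Sat(EF (EX (lock ∧ idle))) = {0, 1, 3}
Sat((EF (EX (lock ∧ idle))) ∧ send) = {0}
AF ((EF (EX (lock ∧ idle))) ∧ send): least fixpoint, start Z0 = {0}, add states with every successor in Z. Already a fixed point.
Sat(AF ((EF (EX (lock ∧ idle))) ∧ send)) = {0}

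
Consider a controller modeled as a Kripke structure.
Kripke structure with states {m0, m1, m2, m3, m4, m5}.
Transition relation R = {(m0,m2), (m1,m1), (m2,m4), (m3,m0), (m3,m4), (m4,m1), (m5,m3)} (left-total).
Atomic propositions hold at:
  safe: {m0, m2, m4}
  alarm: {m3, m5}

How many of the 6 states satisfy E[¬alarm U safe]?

3

Sat(¬alarm) = {m0, m1, m2, m4}
E[¬alarm U safe]: least fixpoint, start Z0 = Sat(safe) = {m0, m2, m4}, add states in Sat(¬alarm) with some successor in Z. Already a fixed point.
Sat(E[¬alarm U safe]) = {m0, m2, m4}
|Sat(E[¬alarm U safe])| = |{m0, m2, m4}| = 3.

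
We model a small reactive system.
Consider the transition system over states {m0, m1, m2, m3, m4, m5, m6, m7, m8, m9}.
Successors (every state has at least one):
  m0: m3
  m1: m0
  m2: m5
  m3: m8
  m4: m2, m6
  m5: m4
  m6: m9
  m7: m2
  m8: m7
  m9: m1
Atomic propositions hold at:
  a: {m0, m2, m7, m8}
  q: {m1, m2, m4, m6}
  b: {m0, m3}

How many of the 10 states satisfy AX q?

4

Sat(AX q) = {s : every successor in {m1, m2, m4, m6}} = {m4, m5, m7, m9}
|Sat(AX q)| = |{m4, m5, m7, m9}| = 4.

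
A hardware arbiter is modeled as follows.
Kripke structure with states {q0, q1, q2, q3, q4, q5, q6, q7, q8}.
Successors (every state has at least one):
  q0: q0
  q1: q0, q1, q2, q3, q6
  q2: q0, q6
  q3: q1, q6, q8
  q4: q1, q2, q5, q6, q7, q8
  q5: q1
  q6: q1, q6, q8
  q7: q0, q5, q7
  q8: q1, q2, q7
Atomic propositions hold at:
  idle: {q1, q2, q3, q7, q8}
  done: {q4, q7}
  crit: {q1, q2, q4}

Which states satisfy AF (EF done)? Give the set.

EF done: least fixpoint, start Z0 = {q4, q7}, add states with some successor in Z. Z1 = {q4, q7, q8}; Z2 = {q3, q4, q6, q7, q8}; Z3 = {q1, q2, q3, q4, q6, q7, q8}; Z4 = {q1, q2, q3, q4, q5, q6, q7, q8}; fixed.
Sat(EF done) = {q1, q2, q3, q4, q5, q6, q7, q8}
AF (EF done): least fixpoint, start Z0 = {q1, q2, q3, q4, q5, q6, q7, q8}, add states with every successor in Z. Already a fixed point.
Sat(AF (EF done)) = {q1, q2, q3, q4, q5, q6, q7, q8}

{q1, q2, q3, q4, q5, q6, q7, q8}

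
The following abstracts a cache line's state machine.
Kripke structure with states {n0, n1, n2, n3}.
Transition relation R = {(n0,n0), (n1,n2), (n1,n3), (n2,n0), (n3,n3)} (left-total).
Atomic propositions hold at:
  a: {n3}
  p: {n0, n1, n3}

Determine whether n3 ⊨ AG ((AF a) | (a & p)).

Yes

AF a: least fixpoint, start Z0 = {n3}, add states with every successor in Z. Already a fixed point.
Sat(AF a) = {n3}
Sat(a & p) = {n3}
Sat((AF a) | (a & p)) = {n3}
AG ((AF a) | (a & p)): greatest fixpoint, start Z0 = {n3}, keep only states in Sat with every successor in Z. Already a fixed point.
Sat(AG ((AF a) | (a & p))) = {n3}
n3 ∈ Sat(AG ((AF a) | (a & p))) = {n3}, so the formula holds at n3.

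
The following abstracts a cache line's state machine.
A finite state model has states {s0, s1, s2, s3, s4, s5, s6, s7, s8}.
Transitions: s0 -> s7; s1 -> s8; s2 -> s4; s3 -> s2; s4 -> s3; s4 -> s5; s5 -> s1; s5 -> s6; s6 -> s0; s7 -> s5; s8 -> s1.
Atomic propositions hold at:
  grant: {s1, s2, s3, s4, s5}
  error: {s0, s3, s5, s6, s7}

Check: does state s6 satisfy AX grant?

No

Sat(AX grant) = {s : every successor in {s1, s2, s3, s4, s5}} = {s2, s3, s4, s7, s8}
s6 ∉ Sat(AX grant) = {s2, s3, s4, s7, s8}, so the formula does not hold at s6.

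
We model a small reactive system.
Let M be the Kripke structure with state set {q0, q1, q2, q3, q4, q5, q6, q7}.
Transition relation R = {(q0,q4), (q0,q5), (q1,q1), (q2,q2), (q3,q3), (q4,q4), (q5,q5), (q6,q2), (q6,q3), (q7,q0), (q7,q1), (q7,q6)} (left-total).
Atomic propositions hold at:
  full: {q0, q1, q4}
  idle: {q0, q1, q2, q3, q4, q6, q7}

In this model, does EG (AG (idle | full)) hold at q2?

Sat(idle | full) = {q0, q1, q2, q3, q4, q6, q7}
AG (idle | full): greatest fixpoint, start Z0 = {q0, q1, q2, q3, q4, q6, q7}, keep only states in Sat with every successor in Z. Z1 = {q1, q2, q3, q4, q6, q7}; Z2 = {q1, q2, q3, q4, q6}; fixed.
Sat(AG (idle | full)) = {q1, q2, q3, q4, q6}
EG (AG (idle | full)): greatest fixpoint, start Z0 = {q1, q2, q3, q4, q6}, keep only states in Sat with some successor in Z. Already a fixed point.
Sat(EG (AG (idle | full))) = {q1, q2, q3, q4, q6}
q2 ∈ Sat(EG (AG (idle | full))) = {q1, q2, q3, q4, q6}, so the formula holds at q2.

Yes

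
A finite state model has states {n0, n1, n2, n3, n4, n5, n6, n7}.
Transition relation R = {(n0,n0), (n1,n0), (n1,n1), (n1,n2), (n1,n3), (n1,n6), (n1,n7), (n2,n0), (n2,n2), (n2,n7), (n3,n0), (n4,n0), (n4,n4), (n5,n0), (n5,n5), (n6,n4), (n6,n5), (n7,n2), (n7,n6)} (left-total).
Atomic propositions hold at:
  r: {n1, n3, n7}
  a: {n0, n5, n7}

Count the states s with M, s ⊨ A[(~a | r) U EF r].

Sat(~a) = {n1, n2, n3, n4, n6}
Sat(~a | r) = {n1, n2, n3, n4, n6, n7}
EF r: least fixpoint, start Z0 = {n1, n3, n7}, add states with some successor in Z. Z1 = {n1, n2, n3, n7}; fixed.
Sat(EF r) = {n1, n2, n3, n7}
A[(~a | r) U EF r]: least fixpoint, start Z0 = Sat(EF r) = {n1, n2, n3, n7}, add states in Sat(~a | r) with every successor in Z. Already a fixed point.
Sat(A[(~a | r) U EF r]) = {n1, n2, n3, n7}
|Sat(A[(~a | r) U EF r])| = |{n1, n2, n3, n7}| = 4.

4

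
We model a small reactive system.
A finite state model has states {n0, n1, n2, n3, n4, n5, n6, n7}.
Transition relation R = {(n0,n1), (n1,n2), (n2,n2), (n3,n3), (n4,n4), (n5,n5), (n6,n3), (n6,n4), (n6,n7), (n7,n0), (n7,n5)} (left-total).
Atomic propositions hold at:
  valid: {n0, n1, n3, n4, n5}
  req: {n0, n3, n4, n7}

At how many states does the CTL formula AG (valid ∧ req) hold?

2

Sat(valid ∧ req) = {n0, n3, n4}
AG (valid ∧ req): greatest fixpoint, start Z0 = {n0, n3, n4}, keep only states in Sat with every successor in Z. Z1 = {n3, n4}; fixed.
Sat(AG (valid ∧ req)) = {n3, n4}
|Sat(AG (valid ∧ req))| = |{n3, n4}| = 2.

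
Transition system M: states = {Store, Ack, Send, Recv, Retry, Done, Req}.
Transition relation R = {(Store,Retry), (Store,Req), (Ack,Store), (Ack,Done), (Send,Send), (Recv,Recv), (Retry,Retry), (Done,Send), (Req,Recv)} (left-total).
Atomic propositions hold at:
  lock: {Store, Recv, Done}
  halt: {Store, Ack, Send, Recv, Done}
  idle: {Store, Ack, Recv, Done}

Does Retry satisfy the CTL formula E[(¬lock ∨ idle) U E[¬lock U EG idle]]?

Sat(¬lock) = {Ack, Send, Retry, Req}
Sat(¬lock ∨ idle) = {Store, Ack, Send, Recv, Retry, Done, Req}
EG idle: greatest fixpoint, start Z0 = {Store, Ack, Recv, Done}, keep only states in Sat with some successor in Z. Z1 = {Ack, Recv}; Z2 = {Recv}; fixed.
Sat(EG idle) = {Recv}
E[¬lock U EG idle]: least fixpoint, start Z0 = Sat(EG idle) = {Recv}, add states in Sat(¬lock) with some successor in Z. Z1 = {Recv, Req}; fixed.
Sat(E[¬lock U EG idle]) = {Recv, Req}
E[(¬lock ∨ idle) U E[¬lock U EG idle]]: least fixpoint, start Z0 = Sat(E[¬lock U EG idle]) = {Recv, Req}, add states in Sat(¬lock ∨ idle) with some successor in Z. Z1 = {Store, Recv, Req}; Z2 = {Store, Ack, Recv, Req}; fixed.
Sat(E[(¬lock ∨ idle) U E[¬lock U EG idle]]) = {Store, Ack, Recv, Req}
Retry ∉ Sat(E[(¬lock ∨ idle) U E[¬lock U EG idle]]) = {Store, Ack, Recv, Req}, so the formula does not hold at Retry.

No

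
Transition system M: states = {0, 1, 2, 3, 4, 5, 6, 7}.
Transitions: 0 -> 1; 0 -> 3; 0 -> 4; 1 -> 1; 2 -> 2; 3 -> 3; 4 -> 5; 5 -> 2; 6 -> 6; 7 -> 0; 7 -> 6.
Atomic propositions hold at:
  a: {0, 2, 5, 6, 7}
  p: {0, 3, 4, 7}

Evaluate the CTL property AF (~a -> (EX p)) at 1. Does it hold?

Sat(~a) = {1, 3, 4}
Sat(EX p) = {s : some successor in {0, 3, 4, 7}} = {0, 3, 7}
Sat(~a -> (EX p)) = {0, 2, 3, 5, 6, 7}
AF (~a -> (EX p)): least fixpoint, start Z0 = {0, 2, 3, 5, 6, 7}, add states with every successor in Z. Z1 = {0, 2, 3, 4, 5, 6, 7}; fixed.
Sat(AF (~a -> (EX p))) = {0, 2, 3, 4, 5, 6, 7}
1 ∉ Sat(AF (~a -> (EX p))) = {0, 2, 3, 4, 5, 6, 7}, so the formula does not hold at 1.

No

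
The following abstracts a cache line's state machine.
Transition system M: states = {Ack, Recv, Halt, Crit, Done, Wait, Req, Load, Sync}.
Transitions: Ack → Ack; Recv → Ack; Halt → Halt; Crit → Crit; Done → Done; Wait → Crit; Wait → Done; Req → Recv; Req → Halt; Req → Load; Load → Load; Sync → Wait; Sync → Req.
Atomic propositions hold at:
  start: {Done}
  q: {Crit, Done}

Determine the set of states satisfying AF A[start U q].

A[start U q]: least fixpoint, start Z0 = Sat(q) = {Crit, Done}, add states in Sat(start) with every successor in Z. Already a fixed point.
Sat(A[start U q]) = {Crit, Done}
AF A[start U q]: least fixpoint, start Z0 = {Crit, Done}, add states with every successor in Z. Z1 = {Crit, Done, Wait}; fixed.
Sat(AF A[start U q]) = {Crit, Done, Wait}

{Crit, Done, Wait}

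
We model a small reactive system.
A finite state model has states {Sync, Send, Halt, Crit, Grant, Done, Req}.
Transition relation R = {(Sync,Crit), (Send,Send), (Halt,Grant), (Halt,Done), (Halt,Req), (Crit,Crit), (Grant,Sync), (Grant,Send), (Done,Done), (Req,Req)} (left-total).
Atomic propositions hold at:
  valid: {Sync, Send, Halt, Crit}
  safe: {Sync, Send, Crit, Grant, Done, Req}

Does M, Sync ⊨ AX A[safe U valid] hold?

A[safe U valid]: least fixpoint, start Z0 = Sat(valid) = {Sync, Send, Halt, Crit}, add states in Sat(safe) with every successor in Z. Z1 = {Sync, Send, Halt, Crit, Grant}; fixed.
Sat(A[safe U valid]) = {Sync, Send, Halt, Crit, Grant}
Sat(AX A[safe U valid]) = {s : every successor in {Sync, Send, Halt, Crit, Grant}} = {Sync, Send, Crit, Grant}
Sync ∈ Sat(AX A[safe U valid]) = {Sync, Send, Crit, Grant}, so the formula holds at Sync.

Yes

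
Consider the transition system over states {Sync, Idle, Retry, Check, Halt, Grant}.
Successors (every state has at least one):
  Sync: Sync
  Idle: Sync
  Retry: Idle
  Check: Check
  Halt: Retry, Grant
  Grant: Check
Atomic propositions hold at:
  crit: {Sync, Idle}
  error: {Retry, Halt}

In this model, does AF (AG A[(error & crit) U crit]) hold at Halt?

Sat(error & crit) = ∅
A[(error & crit) U crit]: least fixpoint, start Z0 = Sat(crit) = {Sync, Idle}, add states in Sat(error & crit) with every successor in Z. Already a fixed point.
Sat(A[(error & crit) U crit]) = {Sync, Idle}
AG A[(error & crit) U crit]: greatest fixpoint, start Z0 = {Sync, Idle}, keep only states in Sat with every successor in Z. Already a fixed point.
Sat(AG A[(error & crit) U crit]) = {Sync, Idle}
AF (AG A[(error & crit) U crit]): least fixpoint, start Z0 = {Sync, Idle}, add states with every successor in Z. Z1 = {Sync, Idle, Retry}; fixed.
Sat(AF (AG A[(error & crit) U crit])) = {Sync, Idle, Retry}
Halt ∉ Sat(AF (AG A[(error & crit) U crit])) = {Sync, Idle, Retry}, so the formula does not hold at Halt.

No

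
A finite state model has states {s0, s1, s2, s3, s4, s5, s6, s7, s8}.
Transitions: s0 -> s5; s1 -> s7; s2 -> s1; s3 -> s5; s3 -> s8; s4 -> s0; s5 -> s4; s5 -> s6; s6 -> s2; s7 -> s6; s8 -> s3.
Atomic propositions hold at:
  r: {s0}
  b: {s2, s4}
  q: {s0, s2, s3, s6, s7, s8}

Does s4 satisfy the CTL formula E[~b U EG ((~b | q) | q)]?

Sat(~b) = {s0, s1, s3, s5, s6, s7, s8}
Sat(~b | q) = {s0, s1, s2, s3, s5, s6, s7, s8}
Sat((~b | q) | q) = {s0, s1, s2, s3, s5, s6, s7, s8}
EG ((~b | q) | q): greatest fixpoint, start Z0 = {s0, s1, s2, s3, s5, s6, s7, s8}, keep only states in Sat with some successor in Z. Already a fixed point.
Sat(EG ((~b | q) | q)) = {s0, s1, s2, s3, s5, s6, s7, s8}
E[~b U EG ((~b | q) | q)]: least fixpoint, start Z0 = Sat(EG ((~b | q) | q)) = {s0, s1, s2, s3, s5, s6, s7, s8}, add states in Sat(~b) with some successor in Z. Already a fixed point.
Sat(E[~b U EG ((~b | q) | q)]) = {s0, s1, s2, s3, s5, s6, s7, s8}
s4 ∉ Sat(E[~b U EG ((~b | q) | q)]) = {s0, s1, s2, s3, s5, s6, s7, s8}, so the formula does not hold at s4.

No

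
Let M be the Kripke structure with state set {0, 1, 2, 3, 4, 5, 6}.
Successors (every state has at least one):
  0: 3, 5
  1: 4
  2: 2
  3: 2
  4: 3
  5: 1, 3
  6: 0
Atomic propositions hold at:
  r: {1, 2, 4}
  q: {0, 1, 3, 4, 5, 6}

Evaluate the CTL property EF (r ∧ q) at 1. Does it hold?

Yes

Sat(r ∧ q) = {1, 4}
EF (r ∧ q): least fixpoint, start Z0 = {1, 4}, add states with some successor in Z. Z1 = {1, 4, 5}; Z2 = {0, 1, 4, 5}; Z3 = {0, 1, 4, 5, 6}; fixed.
Sat(EF (r ∧ q)) = {0, 1, 4, 5, 6}
1 ∈ Sat(EF (r ∧ q)) = {0, 1, 4, 5, 6}, so the formula holds at 1.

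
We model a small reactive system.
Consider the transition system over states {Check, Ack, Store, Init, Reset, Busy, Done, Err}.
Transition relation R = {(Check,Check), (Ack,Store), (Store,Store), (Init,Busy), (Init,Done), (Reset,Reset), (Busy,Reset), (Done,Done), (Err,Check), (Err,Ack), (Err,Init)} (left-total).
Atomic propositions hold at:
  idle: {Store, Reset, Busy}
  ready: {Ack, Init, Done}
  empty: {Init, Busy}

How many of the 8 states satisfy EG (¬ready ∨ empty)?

6

Sat(¬ready) = {Check, Store, Reset, Busy, Err}
Sat(¬ready ∨ empty) = {Check, Store, Init, Reset, Busy, Err}
EG (¬ready ∨ empty): greatest fixpoint, start Z0 = {Check, Store, Init, Reset, Busy, Err}, keep only states in Sat with some successor in Z. Already a fixed point.
Sat(EG (¬ready ∨ empty)) = {Check, Store, Init, Reset, Busy, Err}
|Sat(EG (¬ready ∨ empty))| = |{Check, Store, Init, Reset, Busy, Err}| = 6.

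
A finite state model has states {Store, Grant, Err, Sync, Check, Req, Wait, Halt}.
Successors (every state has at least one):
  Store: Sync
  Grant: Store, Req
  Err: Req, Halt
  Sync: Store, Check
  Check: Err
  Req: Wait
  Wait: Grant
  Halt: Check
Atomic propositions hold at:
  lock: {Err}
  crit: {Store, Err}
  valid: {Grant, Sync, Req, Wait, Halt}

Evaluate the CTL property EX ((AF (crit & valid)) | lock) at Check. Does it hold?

Sat(crit & valid) = ∅
AF (crit & valid): least fixpoint, start Z0 = ∅, add states with every successor in Z. Already a fixed point.
Sat(AF (crit & valid)) = ∅
Sat((AF (crit & valid)) | lock) = {Err}
Sat(EX ((AF (crit & valid)) | lock)) = {s : some successor in {Err}} = {Check}
Check ∈ Sat(EX ((AF (crit & valid)) | lock)) = {Check}, so the formula holds at Check.

Yes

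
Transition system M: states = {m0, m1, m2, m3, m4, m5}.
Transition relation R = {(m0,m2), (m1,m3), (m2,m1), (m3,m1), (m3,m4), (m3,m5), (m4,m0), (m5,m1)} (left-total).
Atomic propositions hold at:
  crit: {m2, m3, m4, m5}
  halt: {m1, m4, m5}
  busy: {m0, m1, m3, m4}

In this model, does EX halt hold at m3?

Yes

Sat(EX halt) = {s : some successor in {m1, m4, m5}} = {m2, m3, m5}
m3 ∈ Sat(EX halt) = {m2, m3, m5}, so the formula holds at m3.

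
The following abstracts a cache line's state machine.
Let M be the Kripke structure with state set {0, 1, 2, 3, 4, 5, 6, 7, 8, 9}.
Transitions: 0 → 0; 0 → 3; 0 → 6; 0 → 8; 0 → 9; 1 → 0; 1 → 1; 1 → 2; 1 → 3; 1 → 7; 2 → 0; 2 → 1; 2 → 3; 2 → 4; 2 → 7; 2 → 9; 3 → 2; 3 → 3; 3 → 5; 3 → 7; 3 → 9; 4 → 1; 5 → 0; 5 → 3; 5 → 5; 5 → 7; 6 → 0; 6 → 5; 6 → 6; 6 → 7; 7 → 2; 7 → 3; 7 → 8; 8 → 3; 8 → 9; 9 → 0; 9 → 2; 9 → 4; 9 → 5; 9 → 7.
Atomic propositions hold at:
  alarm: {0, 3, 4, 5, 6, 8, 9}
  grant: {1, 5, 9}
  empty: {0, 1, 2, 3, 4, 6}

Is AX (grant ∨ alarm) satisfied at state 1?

Sat(grant ∨ alarm) = {0, 1, 3, 4, 5, 6, 8, 9}
Sat(AX (grant ∨ alarm)) = {s : every successor in {0, 1, 3, 4, 5, 6, 8, 9}} = {0, 4, 8}
1 ∉ Sat(AX (grant ∨ alarm)) = {0, 4, 8}, so the formula does not hold at 1.

No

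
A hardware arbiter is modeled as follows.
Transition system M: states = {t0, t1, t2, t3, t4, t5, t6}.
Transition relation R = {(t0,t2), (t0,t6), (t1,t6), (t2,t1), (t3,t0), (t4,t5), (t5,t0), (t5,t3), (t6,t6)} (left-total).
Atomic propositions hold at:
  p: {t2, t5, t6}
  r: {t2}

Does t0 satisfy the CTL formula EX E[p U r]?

Yes

E[p U r]: least fixpoint, start Z0 = Sat(r) = {t2}, add states in Sat(p) with some successor in Z. Already a fixed point.
Sat(E[p U r]) = {t2}
Sat(EX E[p U r]) = {s : some successor in {t2}} = {t0}
t0 ∈ Sat(EX E[p U r]) = {t0}, so the formula holds at t0.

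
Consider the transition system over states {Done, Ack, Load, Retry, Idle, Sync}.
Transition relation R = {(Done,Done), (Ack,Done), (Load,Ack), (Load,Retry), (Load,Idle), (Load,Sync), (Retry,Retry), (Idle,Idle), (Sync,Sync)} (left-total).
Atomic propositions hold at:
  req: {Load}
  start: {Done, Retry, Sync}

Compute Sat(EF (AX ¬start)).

Sat(¬start) = {Ack, Load, Idle}
Sat(AX ¬start) = {s : every successor in {Ack, Load, Idle}} = {Idle}
EF (AX ¬start): least fixpoint, start Z0 = {Idle}, add states with some successor in Z. Z1 = {Load, Idle}; fixed.
Sat(EF (AX ¬start)) = {Load, Idle}

{Load, Idle}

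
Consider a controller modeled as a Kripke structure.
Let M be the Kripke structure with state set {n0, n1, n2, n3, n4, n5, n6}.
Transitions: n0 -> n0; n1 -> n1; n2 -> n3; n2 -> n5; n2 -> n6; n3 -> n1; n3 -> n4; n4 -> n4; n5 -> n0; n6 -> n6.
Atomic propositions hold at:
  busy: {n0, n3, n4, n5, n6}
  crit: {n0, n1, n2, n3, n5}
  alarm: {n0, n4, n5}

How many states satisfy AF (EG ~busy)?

1

Sat(~busy) = {n1, n2}
EG ~busy: greatest fixpoint, start Z0 = {n1, n2}, keep only states in Sat with some successor in Z. Z1 = {n1}; fixed.
Sat(EG ~busy) = {n1}
AF (EG ~busy): least fixpoint, start Z0 = {n1}, add states with every successor in Z. Already a fixed point.
Sat(AF (EG ~busy)) = {n1}
|Sat(AF (EG ~busy))| = |{n1}| = 1.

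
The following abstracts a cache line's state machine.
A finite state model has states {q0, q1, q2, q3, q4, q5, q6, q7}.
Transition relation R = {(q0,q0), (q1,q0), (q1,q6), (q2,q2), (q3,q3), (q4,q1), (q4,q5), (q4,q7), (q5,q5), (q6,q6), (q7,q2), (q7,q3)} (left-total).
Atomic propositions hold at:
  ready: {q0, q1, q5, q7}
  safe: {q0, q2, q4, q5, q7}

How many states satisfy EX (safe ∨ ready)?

Sat(safe ∨ ready) = {q0, q1, q2, q4, q5, q7}
Sat(EX (safe ∨ ready)) = {s : some successor in {q0, q1, q2, q4, q5, q7}} = {q0, q1, q2, q4, q5, q7}
|Sat(EX (safe ∨ ready))| = |{q0, q1, q2, q4, q5, q7}| = 6.

6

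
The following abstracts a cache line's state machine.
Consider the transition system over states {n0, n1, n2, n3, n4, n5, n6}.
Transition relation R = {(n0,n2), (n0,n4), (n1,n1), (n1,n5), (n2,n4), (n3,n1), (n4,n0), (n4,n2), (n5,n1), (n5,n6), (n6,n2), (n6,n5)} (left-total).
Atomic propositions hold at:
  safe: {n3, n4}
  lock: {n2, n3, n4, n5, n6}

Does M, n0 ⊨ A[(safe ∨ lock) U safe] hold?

No

Sat(safe ∨ lock) = {n2, n3, n4, n5, n6}
A[(safe ∨ lock) U safe]: least fixpoint, start Z0 = Sat(safe) = {n3, n4}, add states in Sat(safe ∨ lock) with every successor in Z. Z1 = {n2, n3, n4}; fixed.
Sat(A[(safe ∨ lock) U safe]) = {n2, n3, n4}
n0 ∉ Sat(A[(safe ∨ lock) U safe]) = {n2, n3, n4}, so the formula does not hold at n0.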